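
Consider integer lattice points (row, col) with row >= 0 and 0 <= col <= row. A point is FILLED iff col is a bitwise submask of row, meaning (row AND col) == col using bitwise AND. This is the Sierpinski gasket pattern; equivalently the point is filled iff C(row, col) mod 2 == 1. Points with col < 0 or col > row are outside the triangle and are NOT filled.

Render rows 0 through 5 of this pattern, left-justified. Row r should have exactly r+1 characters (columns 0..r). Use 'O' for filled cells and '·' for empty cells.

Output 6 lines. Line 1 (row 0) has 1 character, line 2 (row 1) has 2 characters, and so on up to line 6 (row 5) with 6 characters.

r0=0: O
r1=1: OO
r2=10: O·O
r3=11: OOOO
r4=100: O···O
r5=101: OO··OO

Answer: O
OO
O·O
OOOO
O···O
OO··OO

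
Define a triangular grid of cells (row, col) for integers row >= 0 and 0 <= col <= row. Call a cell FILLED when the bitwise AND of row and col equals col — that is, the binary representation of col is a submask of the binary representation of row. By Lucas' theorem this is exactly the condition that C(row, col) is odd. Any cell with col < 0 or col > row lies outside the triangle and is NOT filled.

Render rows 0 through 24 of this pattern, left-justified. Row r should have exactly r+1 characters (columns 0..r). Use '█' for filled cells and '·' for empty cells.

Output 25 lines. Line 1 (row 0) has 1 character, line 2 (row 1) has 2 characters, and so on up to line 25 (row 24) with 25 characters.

Answer: █
██
█·█
████
█···█
██··██
█·█·█·█
████████
█·······█
██······██
█·█·····█·█
████····████
█···█···█···█
██··██··██··██
█·█·█·█·█·█·█·█
████████████████
█···············█
██··············██
█·█·············█·█
████············████
█···█···········█···█
██··██··········██··██
█·█·█·█·········█·█·█·█
████████········████████
█·······█·······█·······█

Derivation:
r0=0: █
r1=1: ██
r2=10: █·█
r3=11: ████
r4=100: █···█
r5=101: ██··██
r6=110: █·█·█·█
r7=111: ████████
r8=1000: █·······█
r9=1001: ██······██
r10=1010: █·█·····█·█
r11=1011: ████····████
r12=1100: █···█···█···█
r13=1101: ██··██··██··██
r14=1110: █·█·█·█·█·█·█·█
r15=1111: ████████████████
r16=10000: █···············█
r17=10001: ██··············██
r18=10010: █·█·············█·█
r19=10011: ████············████
r20=10100: █···█···········█···█
r21=10101: ██··██··········██··██
r22=10110: █·█·█·█·········█·█·█·█
r23=10111: ████████········████████
r24=11000: █·······█·······█·······█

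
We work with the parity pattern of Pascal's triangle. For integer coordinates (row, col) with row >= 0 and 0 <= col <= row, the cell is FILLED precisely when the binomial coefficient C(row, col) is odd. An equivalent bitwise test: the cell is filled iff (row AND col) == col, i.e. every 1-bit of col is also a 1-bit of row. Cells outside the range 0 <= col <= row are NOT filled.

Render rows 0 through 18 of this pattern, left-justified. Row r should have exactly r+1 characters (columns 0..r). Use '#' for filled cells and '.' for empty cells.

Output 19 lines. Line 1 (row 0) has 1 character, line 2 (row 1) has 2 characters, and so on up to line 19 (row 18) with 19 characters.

Answer: #
##
#.#
####
#...#
##..##
#.#.#.#
########
#.......#
##......##
#.#.....#.#
####....####
#...#...#...#
##..##..##..##
#.#.#.#.#.#.#.#
################
#...............#
##..............##
#.#.............#.#

Derivation:
r0=0: #
r1=1: ##
r2=10: #.#
r3=11: ####
r4=100: #...#
r5=101: ##..##
r6=110: #.#.#.#
r7=111: ########
r8=1000: #.......#
r9=1001: ##......##
r10=1010: #.#.....#.#
r11=1011: ####....####
r12=1100: #...#...#...#
r13=1101: ##..##..##..##
r14=1110: #.#.#.#.#.#.#.#
r15=1111: ################
r16=10000: #...............#
r17=10001: ##..............##
r18=10010: #.#.............#.#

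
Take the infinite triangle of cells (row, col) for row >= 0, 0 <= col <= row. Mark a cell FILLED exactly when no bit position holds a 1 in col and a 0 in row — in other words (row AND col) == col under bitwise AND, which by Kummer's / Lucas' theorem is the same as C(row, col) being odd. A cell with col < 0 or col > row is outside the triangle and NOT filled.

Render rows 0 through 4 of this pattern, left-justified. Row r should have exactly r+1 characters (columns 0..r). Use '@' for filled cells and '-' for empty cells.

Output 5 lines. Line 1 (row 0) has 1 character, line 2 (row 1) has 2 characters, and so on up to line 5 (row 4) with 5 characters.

r0=0: @
r1=1: @@
r2=10: @-@
r3=11: @@@@
r4=100: @---@

Answer: @
@@
@-@
@@@@
@---@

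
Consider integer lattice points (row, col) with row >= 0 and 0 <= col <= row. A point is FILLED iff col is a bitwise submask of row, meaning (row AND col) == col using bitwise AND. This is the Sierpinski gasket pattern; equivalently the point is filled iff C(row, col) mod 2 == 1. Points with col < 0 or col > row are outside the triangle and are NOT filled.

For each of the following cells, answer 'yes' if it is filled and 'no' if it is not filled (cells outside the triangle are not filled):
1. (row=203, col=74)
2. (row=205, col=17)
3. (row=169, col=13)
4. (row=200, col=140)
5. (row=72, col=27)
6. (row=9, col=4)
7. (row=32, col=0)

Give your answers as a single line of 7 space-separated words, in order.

(203,74): row=0b11001011, col=0b1001010, row AND col = 0b1001010 = 74; 74 == 74 -> filled
(205,17): row=0b11001101, col=0b10001, row AND col = 0b1 = 1; 1 != 17 -> empty
(169,13): row=0b10101001, col=0b1101, row AND col = 0b1001 = 9; 9 != 13 -> empty
(200,140): row=0b11001000, col=0b10001100, row AND col = 0b10001000 = 136; 136 != 140 -> empty
(72,27): row=0b1001000, col=0b11011, row AND col = 0b1000 = 8; 8 != 27 -> empty
(9,4): row=0b1001, col=0b100, row AND col = 0b0 = 0; 0 != 4 -> empty
(32,0): row=0b100000, col=0b0, row AND col = 0b0 = 0; 0 == 0 -> filled

Answer: yes no no no no no yes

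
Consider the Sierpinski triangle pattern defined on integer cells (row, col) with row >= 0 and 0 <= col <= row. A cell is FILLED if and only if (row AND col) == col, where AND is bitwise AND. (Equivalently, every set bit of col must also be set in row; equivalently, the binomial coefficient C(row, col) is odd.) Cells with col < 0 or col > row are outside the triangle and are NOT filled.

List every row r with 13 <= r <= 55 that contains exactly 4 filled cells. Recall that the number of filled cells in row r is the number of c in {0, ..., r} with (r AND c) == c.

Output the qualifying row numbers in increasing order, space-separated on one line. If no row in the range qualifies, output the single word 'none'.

Answer: 17 18 20 24 33 34 36 40 48

Derivation:
Row r has 2^popcount(r) filled cells, so we need popcount(r) = log2(4) = 2.
Scan r = 13..55 and keep those with exactly 2 one-bits:
r=13=1101 popcount=3 -> skip
r=14=1110 popcount=3 -> skip
r=15=1111 popcount=4 -> skip
r=16=10000 popcount=1 -> skip
r=17=10001 popcount=2 -> KEEP
r=18=10010 popcount=2 -> KEEP
r=19=10011 popcount=3 -> skip
r=20=10100 popcount=2 -> KEEP
r=21=10101 popcount=3 -> skip
r=22=10110 popcount=3 -> skip
r=23=10111 popcount=4 -> skip
r=24=11000 popcount=2 -> KEEP
r=25=11001 popcount=3 -> skip
r=26=11010 popcount=3 -> skip
r=27=11011 popcount=4 -> skip
r=28=11100 popcount=3 -> skip
r=29=11101 popcount=4 -> skip
r=30=11110 popcount=4 -> skip
r=31=11111 popcount=5 -> skip
r=32=100000 popcount=1 -> skip
r=33=100001 popcount=2 -> KEEP
r=34=100010 popcount=2 -> KEEP
r=35=100011 popcount=3 -> skip
r=36=100100 popcount=2 -> KEEP
r=37=100101 popcount=3 -> skip
r=38=100110 popcount=3 -> skip
r=39=100111 popcount=4 -> skip
r=40=101000 popcount=2 -> KEEP
r=41=101001 popcount=3 -> skip
r=42=101010 popcount=3 -> skip
r=43=101011 popcount=4 -> skip
r=44=101100 popcount=3 -> skip
r=45=101101 popcount=4 -> skip
r=46=101110 popcount=4 -> skip
r=47=101111 popcount=5 -> skip
r=48=110000 popcount=2 -> KEEP
r=49=110001 popcount=3 -> skip
r=50=110010 popcount=3 -> skip
r=51=110011 popcount=4 -> skip
r=52=110100 popcount=3 -> skip
r=53=110101 popcount=4 -> skip
r=54=110110 popcount=4 -> skip
r=55=110111 popcount=5 -> skip
Kept rows: 17 18 20 24 33 34 36 40 48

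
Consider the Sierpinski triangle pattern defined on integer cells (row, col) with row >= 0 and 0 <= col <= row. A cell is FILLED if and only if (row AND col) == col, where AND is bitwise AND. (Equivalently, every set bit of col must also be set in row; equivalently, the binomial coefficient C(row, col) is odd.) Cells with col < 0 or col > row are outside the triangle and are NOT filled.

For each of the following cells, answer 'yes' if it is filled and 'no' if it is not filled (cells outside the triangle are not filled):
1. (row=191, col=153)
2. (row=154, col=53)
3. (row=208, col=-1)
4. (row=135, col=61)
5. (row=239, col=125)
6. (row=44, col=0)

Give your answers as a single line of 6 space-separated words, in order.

Answer: yes no no no no yes

Derivation:
(191,153): row=0b10111111, col=0b10011001, row AND col = 0b10011001 = 153; 153 == 153 -> filled
(154,53): row=0b10011010, col=0b110101, row AND col = 0b10000 = 16; 16 != 53 -> empty
(208,-1): col outside [0, 208] -> not filled
(135,61): row=0b10000111, col=0b111101, row AND col = 0b101 = 5; 5 != 61 -> empty
(239,125): row=0b11101111, col=0b1111101, row AND col = 0b1101101 = 109; 109 != 125 -> empty
(44,0): row=0b101100, col=0b0, row AND col = 0b0 = 0; 0 == 0 -> filled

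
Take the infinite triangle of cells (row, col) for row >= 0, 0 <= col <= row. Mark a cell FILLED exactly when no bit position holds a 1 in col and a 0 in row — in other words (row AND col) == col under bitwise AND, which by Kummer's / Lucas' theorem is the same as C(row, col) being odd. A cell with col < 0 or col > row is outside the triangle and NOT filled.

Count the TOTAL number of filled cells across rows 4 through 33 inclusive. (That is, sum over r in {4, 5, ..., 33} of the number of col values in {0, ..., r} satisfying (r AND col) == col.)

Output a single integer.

r4=100 pc1: +2 =2
r5=101 pc2: +4 =6
r6=110 pc2: +4 =10
r7=111 pc3: +8 =18
r8=1000 pc1: +2 =20
r9=1001 pc2: +4 =24
r10=1010 pc2: +4 =28
r11=1011 pc3: +8 =36
r12=1100 pc2: +4 =40
r13=1101 pc3: +8 =48
r14=1110 pc3: +8 =56
r15=1111 pc4: +16 =72
r16=10000 pc1: +2 =74
r17=10001 pc2: +4 =78
r18=10010 pc2: +4 =82
r19=10011 pc3: +8 =90
r20=10100 pc2: +4 =94
r21=10101 pc3: +8 =102
r22=10110 pc3: +8 =110
r23=10111 pc4: +16 =126
r24=11000 pc2: +4 =130
r25=11001 pc3: +8 =138
r26=11010 pc3: +8 =146
r27=11011 pc4: +16 =162
r28=11100 pc3: +8 =170
r29=11101 pc4: +16 =186
r30=11110 pc4: +16 =202
r31=11111 pc5: +32 =234
r32=100000 pc1: +2 =236
r33=100001 pc2: +4 =240

Answer: 240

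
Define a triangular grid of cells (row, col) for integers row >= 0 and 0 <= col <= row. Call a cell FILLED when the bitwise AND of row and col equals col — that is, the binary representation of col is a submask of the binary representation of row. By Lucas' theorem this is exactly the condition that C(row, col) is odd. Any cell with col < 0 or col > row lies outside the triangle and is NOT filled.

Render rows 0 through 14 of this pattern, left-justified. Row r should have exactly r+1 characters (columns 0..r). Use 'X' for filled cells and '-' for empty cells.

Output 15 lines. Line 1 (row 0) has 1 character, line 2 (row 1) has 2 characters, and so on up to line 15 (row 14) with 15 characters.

Answer: X
XX
X-X
XXXX
X---X
XX--XX
X-X-X-X
XXXXXXXX
X-------X
XX------XX
X-X-----X-X
XXXX----XXXX
X---X---X---X
XX--XX--XX--XX
X-X-X-X-X-X-X-X

Derivation:
r0=0: X
r1=1: XX
r2=10: X-X
r3=11: XXXX
r4=100: X---X
r5=101: XX--XX
r6=110: X-X-X-X
r7=111: XXXXXXXX
r8=1000: X-------X
r9=1001: XX------XX
r10=1010: X-X-----X-X
r11=1011: XXXX----XXXX
r12=1100: X---X---X---X
r13=1101: XX--XX--XX--XX
r14=1110: X-X-X-X-X-X-X-X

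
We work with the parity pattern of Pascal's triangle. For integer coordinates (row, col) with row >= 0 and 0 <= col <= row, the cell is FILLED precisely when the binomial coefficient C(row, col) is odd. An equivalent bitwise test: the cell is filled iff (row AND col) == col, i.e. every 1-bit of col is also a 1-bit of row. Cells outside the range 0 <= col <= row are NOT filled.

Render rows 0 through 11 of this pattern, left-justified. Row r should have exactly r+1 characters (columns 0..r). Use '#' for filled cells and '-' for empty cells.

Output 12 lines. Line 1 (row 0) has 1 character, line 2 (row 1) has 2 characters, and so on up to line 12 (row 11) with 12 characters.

r0=0: #
r1=1: ##
r2=10: #-#
r3=11: ####
r4=100: #---#
r5=101: ##--##
r6=110: #-#-#-#
r7=111: ########
r8=1000: #-------#
r9=1001: ##------##
r10=1010: #-#-----#-#
r11=1011: ####----####

Answer: #
##
#-#
####
#---#
##--##
#-#-#-#
########
#-------#
##------##
#-#-----#-#
####----####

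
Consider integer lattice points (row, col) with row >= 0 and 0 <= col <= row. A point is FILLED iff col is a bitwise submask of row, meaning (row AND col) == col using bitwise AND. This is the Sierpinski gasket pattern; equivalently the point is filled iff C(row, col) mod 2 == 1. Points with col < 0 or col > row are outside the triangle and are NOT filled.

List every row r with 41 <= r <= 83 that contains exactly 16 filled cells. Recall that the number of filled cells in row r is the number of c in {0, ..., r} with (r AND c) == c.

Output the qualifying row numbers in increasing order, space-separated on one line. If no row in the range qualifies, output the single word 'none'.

Row r has 2^popcount(r) filled cells, so we need popcount(r) = log2(16) = 4.
Scan r = 41..83 and keep those with exactly 4 one-bits:
r=41=101001 popcount=3 -> skip
r=42=101010 popcount=3 -> skip
r=43=101011 popcount=4 -> KEEP
r=44=101100 popcount=3 -> skip
r=45=101101 popcount=4 -> KEEP
r=46=101110 popcount=4 -> KEEP
r=47=101111 popcount=5 -> skip
r=48=110000 popcount=2 -> skip
r=49=110001 popcount=3 -> skip
r=50=110010 popcount=3 -> skip
r=51=110011 popcount=4 -> KEEP
r=52=110100 popcount=3 -> skip
r=53=110101 popcount=4 -> KEEP
r=54=110110 popcount=4 -> KEEP
r=55=110111 popcount=5 -> skip
r=56=111000 popcount=3 -> skip
r=57=111001 popcount=4 -> KEEP
r=58=111010 popcount=4 -> KEEP
r=59=111011 popcount=5 -> skip
r=60=111100 popcount=4 -> KEEP
r=61=111101 popcount=5 -> skip
r=62=111110 popcount=5 -> skip
r=63=111111 popcount=6 -> skip
r=64=1000000 popcount=1 -> skip
r=65=1000001 popcount=2 -> skip
r=66=1000010 popcount=2 -> skip
r=67=1000011 popcount=3 -> skip
r=68=1000100 popcount=2 -> skip
r=69=1000101 popcount=3 -> skip
r=70=1000110 popcount=3 -> skip
r=71=1000111 popcount=4 -> KEEP
r=72=1001000 popcount=2 -> skip
r=73=1001001 popcount=3 -> skip
r=74=1001010 popcount=3 -> skip
r=75=1001011 popcount=4 -> KEEP
r=76=1001100 popcount=3 -> skip
r=77=1001101 popcount=4 -> KEEP
r=78=1001110 popcount=4 -> KEEP
r=79=1001111 popcount=5 -> skip
r=80=1010000 popcount=2 -> skip
r=81=1010001 popcount=3 -> skip
r=82=1010010 popcount=3 -> skip
r=83=1010011 popcount=4 -> KEEP
Kept rows: 43 45 46 51 53 54 57 58 60 71 75 77 78 83

Answer: 43 45 46 51 53 54 57 58 60 71 75 77 78 83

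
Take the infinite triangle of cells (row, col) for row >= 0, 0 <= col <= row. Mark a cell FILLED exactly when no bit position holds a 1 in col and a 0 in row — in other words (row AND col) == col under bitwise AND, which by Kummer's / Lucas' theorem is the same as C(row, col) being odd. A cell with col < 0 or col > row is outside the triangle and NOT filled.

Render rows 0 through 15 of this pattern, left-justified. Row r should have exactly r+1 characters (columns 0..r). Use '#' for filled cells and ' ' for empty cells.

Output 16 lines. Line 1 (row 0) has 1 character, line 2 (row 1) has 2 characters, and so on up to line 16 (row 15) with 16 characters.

r0=0: #
r1=1: ##
r2=10: # #
r3=11: ####
r4=100: #   #
r5=101: ##  ##
r6=110: # # # #
r7=111: ########
r8=1000: #       #
r9=1001: ##      ##
r10=1010: # #     # #
r11=1011: ####    ####
r12=1100: #   #   #   #
r13=1101: ##  ##  ##  ##
r14=1110: # # # # # # # #
r15=1111: ################

Answer: #
##
# #
####
#   #
##  ##
# # # #
########
#       #
##      ##
# #     # #
####    ####
#   #   #   #
##  ##  ##  ##
# # # # # # # #
################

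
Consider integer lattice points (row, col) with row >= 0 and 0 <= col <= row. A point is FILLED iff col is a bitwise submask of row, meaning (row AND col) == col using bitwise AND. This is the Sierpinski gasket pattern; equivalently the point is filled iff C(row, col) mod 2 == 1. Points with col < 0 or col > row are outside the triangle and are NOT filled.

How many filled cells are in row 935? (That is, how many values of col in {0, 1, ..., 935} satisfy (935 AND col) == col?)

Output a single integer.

935 in binary = 1110100111
popcount(935) = number of 1-bits in 1110100111 = 7
A col c satisfies (935 AND c) == c iff every set bit of c is also set in 935; each of the 7 set bits of 935 can independently be on or off in c.
count = 2^7 = 128

Answer: 128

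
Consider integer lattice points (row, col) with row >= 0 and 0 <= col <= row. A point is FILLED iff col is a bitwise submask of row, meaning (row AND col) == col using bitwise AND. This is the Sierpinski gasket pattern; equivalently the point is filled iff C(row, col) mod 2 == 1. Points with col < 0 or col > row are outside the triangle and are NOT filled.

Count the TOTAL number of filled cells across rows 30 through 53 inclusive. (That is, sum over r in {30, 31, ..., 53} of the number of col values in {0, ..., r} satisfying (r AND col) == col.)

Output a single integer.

r30=11110 pc4: +16 =16
r31=11111 pc5: +32 =48
r32=100000 pc1: +2 =50
r33=100001 pc2: +4 =54
r34=100010 pc2: +4 =58
r35=100011 pc3: +8 =66
r36=100100 pc2: +4 =70
r37=100101 pc3: +8 =78
r38=100110 pc3: +8 =86
r39=100111 pc4: +16 =102
r40=101000 pc2: +4 =106
r41=101001 pc3: +8 =114
r42=101010 pc3: +8 =122
r43=101011 pc4: +16 =138
r44=101100 pc3: +8 =146
r45=101101 pc4: +16 =162
r46=101110 pc4: +16 =178
r47=101111 pc5: +32 =210
r48=110000 pc2: +4 =214
r49=110001 pc3: +8 =222
r50=110010 pc3: +8 =230
r51=110011 pc4: +16 =246
r52=110100 pc3: +8 =254
r53=110101 pc4: +16 =270

Answer: 270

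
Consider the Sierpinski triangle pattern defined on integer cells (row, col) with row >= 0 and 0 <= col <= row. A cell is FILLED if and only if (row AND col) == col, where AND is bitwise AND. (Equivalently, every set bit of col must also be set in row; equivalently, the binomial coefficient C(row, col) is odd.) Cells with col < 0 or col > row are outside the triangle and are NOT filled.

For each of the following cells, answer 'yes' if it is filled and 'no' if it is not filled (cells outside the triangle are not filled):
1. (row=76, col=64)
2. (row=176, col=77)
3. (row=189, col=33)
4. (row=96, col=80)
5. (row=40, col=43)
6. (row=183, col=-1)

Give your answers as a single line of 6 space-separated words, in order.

(76,64): row=0b1001100, col=0b1000000, row AND col = 0b1000000 = 64; 64 == 64 -> filled
(176,77): row=0b10110000, col=0b1001101, row AND col = 0b0 = 0; 0 != 77 -> empty
(189,33): row=0b10111101, col=0b100001, row AND col = 0b100001 = 33; 33 == 33 -> filled
(96,80): row=0b1100000, col=0b1010000, row AND col = 0b1000000 = 64; 64 != 80 -> empty
(40,43): col outside [0, 40] -> not filled
(183,-1): col outside [0, 183] -> not filled

Answer: yes no yes no no no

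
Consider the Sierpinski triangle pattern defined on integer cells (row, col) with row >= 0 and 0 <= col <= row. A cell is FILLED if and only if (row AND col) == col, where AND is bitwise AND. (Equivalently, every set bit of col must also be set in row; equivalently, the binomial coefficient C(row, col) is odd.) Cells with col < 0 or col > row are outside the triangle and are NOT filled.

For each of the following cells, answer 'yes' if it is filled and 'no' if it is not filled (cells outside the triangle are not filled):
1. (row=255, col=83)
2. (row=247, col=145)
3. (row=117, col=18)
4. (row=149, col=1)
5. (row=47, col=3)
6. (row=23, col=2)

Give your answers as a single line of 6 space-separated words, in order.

(255,83): row=0b11111111, col=0b1010011, row AND col = 0b1010011 = 83; 83 == 83 -> filled
(247,145): row=0b11110111, col=0b10010001, row AND col = 0b10010001 = 145; 145 == 145 -> filled
(117,18): row=0b1110101, col=0b10010, row AND col = 0b10000 = 16; 16 != 18 -> empty
(149,1): row=0b10010101, col=0b1, row AND col = 0b1 = 1; 1 == 1 -> filled
(47,3): row=0b101111, col=0b11, row AND col = 0b11 = 3; 3 == 3 -> filled
(23,2): row=0b10111, col=0b10, row AND col = 0b10 = 2; 2 == 2 -> filled

Answer: yes yes no yes yes yes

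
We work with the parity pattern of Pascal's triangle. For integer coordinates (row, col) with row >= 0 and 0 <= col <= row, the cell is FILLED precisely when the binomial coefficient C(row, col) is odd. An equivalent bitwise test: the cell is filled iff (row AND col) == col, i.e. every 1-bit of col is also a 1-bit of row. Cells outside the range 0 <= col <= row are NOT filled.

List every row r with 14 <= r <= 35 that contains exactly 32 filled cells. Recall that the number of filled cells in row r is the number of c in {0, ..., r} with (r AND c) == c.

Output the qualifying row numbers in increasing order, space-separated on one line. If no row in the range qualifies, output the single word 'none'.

Answer: 31

Derivation:
Row r has 2^popcount(r) filled cells, so we need popcount(r) = log2(32) = 5.
Scan r = 14..35 and keep those with exactly 5 one-bits:
r=14=1110 popcount=3 -> skip
r=15=1111 popcount=4 -> skip
r=16=10000 popcount=1 -> skip
r=17=10001 popcount=2 -> skip
r=18=10010 popcount=2 -> skip
r=19=10011 popcount=3 -> skip
r=20=10100 popcount=2 -> skip
r=21=10101 popcount=3 -> skip
r=22=10110 popcount=3 -> skip
r=23=10111 popcount=4 -> skip
r=24=11000 popcount=2 -> skip
r=25=11001 popcount=3 -> skip
r=26=11010 popcount=3 -> skip
r=27=11011 popcount=4 -> skip
r=28=11100 popcount=3 -> skip
r=29=11101 popcount=4 -> skip
r=30=11110 popcount=4 -> skip
r=31=11111 popcount=5 -> KEEP
r=32=100000 popcount=1 -> skip
r=33=100001 popcount=2 -> skip
r=34=100010 popcount=2 -> skip
r=35=100011 popcount=3 -> skip
Kept rows: 31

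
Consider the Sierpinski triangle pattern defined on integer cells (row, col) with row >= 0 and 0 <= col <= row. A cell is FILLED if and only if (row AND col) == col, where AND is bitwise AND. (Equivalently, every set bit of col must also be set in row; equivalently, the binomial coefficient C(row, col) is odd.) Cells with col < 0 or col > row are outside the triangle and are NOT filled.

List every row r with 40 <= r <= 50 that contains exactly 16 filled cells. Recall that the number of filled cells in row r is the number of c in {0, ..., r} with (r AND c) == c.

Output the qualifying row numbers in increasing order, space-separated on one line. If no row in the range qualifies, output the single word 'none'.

Row r has 2^popcount(r) filled cells, so we need popcount(r) = log2(16) = 4.
Scan r = 40..50 and keep those with exactly 4 one-bits:
r=40=101000 popcount=2 -> skip
r=41=101001 popcount=3 -> skip
r=42=101010 popcount=3 -> skip
r=43=101011 popcount=4 -> KEEP
r=44=101100 popcount=3 -> skip
r=45=101101 popcount=4 -> KEEP
r=46=101110 popcount=4 -> KEEP
r=47=101111 popcount=5 -> skip
r=48=110000 popcount=2 -> skip
r=49=110001 popcount=3 -> skip
r=50=110010 popcount=3 -> skip
Kept rows: 43 45 46

Answer: 43 45 46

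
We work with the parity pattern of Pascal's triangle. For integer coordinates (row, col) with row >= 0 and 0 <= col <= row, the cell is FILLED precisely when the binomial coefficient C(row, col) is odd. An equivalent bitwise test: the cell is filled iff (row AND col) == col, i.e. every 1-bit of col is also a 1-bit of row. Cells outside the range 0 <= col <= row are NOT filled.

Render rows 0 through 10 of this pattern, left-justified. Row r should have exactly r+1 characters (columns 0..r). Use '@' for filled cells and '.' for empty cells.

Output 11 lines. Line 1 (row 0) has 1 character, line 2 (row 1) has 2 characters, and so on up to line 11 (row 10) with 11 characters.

Answer: @
@@
@.@
@@@@
@...@
@@..@@
@.@.@.@
@@@@@@@@
@.......@
@@......@@
@.@.....@.@

Derivation:
r0=0: @
r1=1: @@
r2=10: @.@
r3=11: @@@@
r4=100: @...@
r5=101: @@..@@
r6=110: @.@.@.@
r7=111: @@@@@@@@
r8=1000: @.......@
r9=1001: @@......@@
r10=1010: @.@.....@.@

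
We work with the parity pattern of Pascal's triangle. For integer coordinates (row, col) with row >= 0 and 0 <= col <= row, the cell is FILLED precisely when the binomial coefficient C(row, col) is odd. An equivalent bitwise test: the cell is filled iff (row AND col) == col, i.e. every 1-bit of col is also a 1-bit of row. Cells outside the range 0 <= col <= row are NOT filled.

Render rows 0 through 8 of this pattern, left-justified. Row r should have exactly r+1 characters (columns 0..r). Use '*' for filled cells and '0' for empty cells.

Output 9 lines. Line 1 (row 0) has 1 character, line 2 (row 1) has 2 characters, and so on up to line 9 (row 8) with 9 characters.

Answer: *
**
*0*
****
*000*
**00**
*0*0*0*
********
*0000000*

Derivation:
r0=0: *
r1=1: **
r2=10: *0*
r3=11: ****
r4=100: *000*
r5=101: **00**
r6=110: *0*0*0*
r7=111: ********
r8=1000: *0000000*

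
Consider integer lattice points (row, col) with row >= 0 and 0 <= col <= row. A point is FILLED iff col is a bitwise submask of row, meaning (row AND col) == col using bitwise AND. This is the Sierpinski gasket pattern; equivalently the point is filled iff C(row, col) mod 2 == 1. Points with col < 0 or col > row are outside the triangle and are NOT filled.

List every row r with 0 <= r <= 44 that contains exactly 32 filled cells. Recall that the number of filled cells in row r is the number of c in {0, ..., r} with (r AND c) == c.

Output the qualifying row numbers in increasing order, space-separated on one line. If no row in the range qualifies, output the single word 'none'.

Row r has 2^popcount(r) filled cells, so we need popcount(r) = log2(32) = 5.
Scan r = 0..44 and keep those with exactly 5 one-bits:
r=0=0 popcount=0 -> skip
r=1=1 popcount=1 -> skip
r=2=10 popcount=1 -> skip
r=3=11 popcount=2 -> skip
r=4=100 popcount=1 -> skip
r=5=101 popcount=2 -> skip
r=6=110 popcount=2 -> skip
r=7=111 popcount=3 -> skip
r=8=1000 popcount=1 -> skip
r=9=1001 popcount=2 -> skip
r=10=1010 popcount=2 -> skip
r=11=1011 popcount=3 -> skip
r=12=1100 popcount=2 -> skip
r=13=1101 popcount=3 -> skip
r=14=1110 popcount=3 -> skip
r=15=1111 popcount=4 -> skip
r=16=10000 popcount=1 -> skip
r=17=10001 popcount=2 -> skip
r=18=10010 popcount=2 -> skip
r=19=10011 popcount=3 -> skip
r=20=10100 popcount=2 -> skip
r=21=10101 popcount=3 -> skip
r=22=10110 popcount=3 -> skip
r=23=10111 popcount=4 -> skip
r=24=11000 popcount=2 -> skip
r=25=11001 popcount=3 -> skip
r=26=11010 popcount=3 -> skip
r=27=11011 popcount=4 -> skip
r=28=11100 popcount=3 -> skip
r=29=11101 popcount=4 -> skip
r=30=11110 popcount=4 -> skip
r=31=11111 popcount=5 -> KEEP
r=32=100000 popcount=1 -> skip
r=33=100001 popcount=2 -> skip
r=34=100010 popcount=2 -> skip
r=35=100011 popcount=3 -> skip
r=36=100100 popcount=2 -> skip
r=37=100101 popcount=3 -> skip
r=38=100110 popcount=3 -> skip
r=39=100111 popcount=4 -> skip
r=40=101000 popcount=2 -> skip
r=41=101001 popcount=3 -> skip
r=42=101010 popcount=3 -> skip
r=43=101011 popcount=4 -> skip
r=44=101100 popcount=3 -> skip
Kept rows: 31

Answer: 31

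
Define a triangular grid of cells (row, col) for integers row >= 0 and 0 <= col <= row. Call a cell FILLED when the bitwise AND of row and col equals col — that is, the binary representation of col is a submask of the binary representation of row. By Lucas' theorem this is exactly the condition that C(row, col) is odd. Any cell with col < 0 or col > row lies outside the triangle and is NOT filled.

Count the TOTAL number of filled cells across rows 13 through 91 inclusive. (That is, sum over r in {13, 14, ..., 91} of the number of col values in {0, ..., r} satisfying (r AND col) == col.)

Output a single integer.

r13=1101 pc3: +8 =8
r14=1110 pc3: +8 =16
r15=1111 pc4: +16 =32
r16=10000 pc1: +2 =34
r17=10001 pc2: +4 =38
r18=10010 pc2: +4 =42
r19=10011 pc3: +8 =50
r20=10100 pc2: +4 =54
r21=10101 pc3: +8 =62
r22=10110 pc3: +8 =70
r23=10111 pc4: +16 =86
r24=11000 pc2: +4 =90
r25=11001 pc3: +8 =98
r26=11010 pc3: +8 =106
r27=11011 pc4: +16 =122
r28=11100 pc3: +8 =130
r29=11101 pc4: +16 =146
r30=11110 pc4: +16 =162
r31=11111 pc5: +32 =194
r32=100000 pc1: +2 =196
r33=100001 pc2: +4 =200
r34=100010 pc2: +4 =204
r35=100011 pc3: +8 =212
r36=100100 pc2: +4 =216
r37=100101 pc3: +8 =224
r38=100110 pc3: +8 =232
r39=100111 pc4: +16 =248
r40=101000 pc2: +4 =252
r41=101001 pc3: +8 =260
r42=101010 pc3: +8 =268
r43=101011 pc4: +16 =284
r44=101100 pc3: +8 =292
r45=101101 pc4: +16 =308
r46=101110 pc4: +16 =324
r47=101111 pc5: +32 =356
r48=110000 pc2: +4 =360
r49=110001 pc3: +8 =368
r50=110010 pc3: +8 =376
r51=110011 pc4: +16 =392
r52=110100 pc3: +8 =400
r53=110101 pc4: +16 =416
r54=110110 pc4: +16 =432
r55=110111 pc5: +32 =464
r56=111000 pc3: +8 =472
r57=111001 pc4: +16 =488
r58=111010 pc4: +16 =504
r59=111011 pc5: +32 =536
r60=111100 pc4: +16 =552
r61=111101 pc5: +32 =584
r62=111110 pc5: +32 =616
r63=111111 pc6: +64 =680
r64=1000000 pc1: +2 =682
r65=1000001 pc2: +4 =686
r66=1000010 pc2: +4 =690
r67=1000011 pc3: +8 =698
r68=1000100 pc2: +4 =702
r69=1000101 pc3: +8 =710
r70=1000110 pc3: +8 =718
r71=1000111 pc4: +16 =734
r72=1001000 pc2: +4 =738
r73=1001001 pc3: +8 =746
r74=1001010 pc3: +8 =754
r75=1001011 pc4: +16 =770
r76=1001100 pc3: +8 =778
r77=1001101 pc4: +16 =794
r78=1001110 pc4: +16 =810
r79=1001111 pc5: +32 =842
r80=1010000 pc2: +4 =846
r81=1010001 pc3: +8 =854
r82=1010010 pc3: +8 =862
r83=1010011 pc4: +16 =878
r84=1010100 pc3: +8 =886
r85=1010101 pc4: +16 =902
r86=1010110 pc4: +16 =918
r87=1010111 pc5: +32 =950
r88=1011000 pc3: +8 =958
r89=1011001 pc4: +16 =974
r90=1011010 pc4: +16 =990
r91=1011011 pc5: +32 =1022

Answer: 1022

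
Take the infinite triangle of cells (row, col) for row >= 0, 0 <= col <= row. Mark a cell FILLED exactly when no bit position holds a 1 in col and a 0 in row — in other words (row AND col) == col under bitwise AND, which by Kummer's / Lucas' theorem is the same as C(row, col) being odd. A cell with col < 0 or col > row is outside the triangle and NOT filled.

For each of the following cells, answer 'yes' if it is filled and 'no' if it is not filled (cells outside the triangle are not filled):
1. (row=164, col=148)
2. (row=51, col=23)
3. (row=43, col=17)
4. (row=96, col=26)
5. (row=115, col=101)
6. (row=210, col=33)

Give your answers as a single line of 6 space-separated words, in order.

Answer: no no no no no no

Derivation:
(164,148): row=0b10100100, col=0b10010100, row AND col = 0b10000100 = 132; 132 != 148 -> empty
(51,23): row=0b110011, col=0b10111, row AND col = 0b10011 = 19; 19 != 23 -> empty
(43,17): row=0b101011, col=0b10001, row AND col = 0b1 = 1; 1 != 17 -> empty
(96,26): row=0b1100000, col=0b11010, row AND col = 0b0 = 0; 0 != 26 -> empty
(115,101): row=0b1110011, col=0b1100101, row AND col = 0b1100001 = 97; 97 != 101 -> empty
(210,33): row=0b11010010, col=0b100001, row AND col = 0b0 = 0; 0 != 33 -> empty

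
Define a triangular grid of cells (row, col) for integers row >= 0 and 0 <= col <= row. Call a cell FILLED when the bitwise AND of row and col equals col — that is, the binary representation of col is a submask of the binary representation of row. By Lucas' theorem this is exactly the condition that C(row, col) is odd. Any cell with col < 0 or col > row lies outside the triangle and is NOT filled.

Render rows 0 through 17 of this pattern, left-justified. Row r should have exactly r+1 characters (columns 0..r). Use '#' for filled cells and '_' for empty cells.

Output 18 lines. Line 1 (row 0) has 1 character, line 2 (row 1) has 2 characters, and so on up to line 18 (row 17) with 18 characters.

r0=0: #
r1=1: ##
r2=10: #_#
r3=11: ####
r4=100: #___#
r5=101: ##__##
r6=110: #_#_#_#
r7=111: ########
r8=1000: #_______#
r9=1001: ##______##
r10=1010: #_#_____#_#
r11=1011: ####____####
r12=1100: #___#___#___#
r13=1101: ##__##__##__##
r14=1110: #_#_#_#_#_#_#_#
r15=1111: ################
r16=10000: #_______________#
r17=10001: ##______________##

Answer: #
##
#_#
####
#___#
##__##
#_#_#_#
########
#_______#
##______##
#_#_____#_#
####____####
#___#___#___#
##__##__##__##
#_#_#_#_#_#_#_#
################
#_______________#
##______________##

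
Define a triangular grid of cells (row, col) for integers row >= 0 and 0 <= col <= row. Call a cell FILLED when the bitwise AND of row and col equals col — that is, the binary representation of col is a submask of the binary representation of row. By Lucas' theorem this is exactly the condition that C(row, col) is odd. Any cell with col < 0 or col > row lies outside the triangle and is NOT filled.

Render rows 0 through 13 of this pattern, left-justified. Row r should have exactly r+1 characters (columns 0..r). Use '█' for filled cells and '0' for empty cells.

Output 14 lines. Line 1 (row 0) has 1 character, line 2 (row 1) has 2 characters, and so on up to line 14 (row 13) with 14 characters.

r0=0: █
r1=1: ██
r2=10: █0█
r3=11: ████
r4=100: █000█
r5=101: ██00██
r6=110: █0█0█0█
r7=111: ████████
r8=1000: █0000000█
r9=1001: ██000000██
r10=1010: █0█00000█0█
r11=1011: ████0000████
r12=1100: █000█000█000█
r13=1101: ██00██00██00██

Answer: █
██
█0█
████
█000█
██00██
█0█0█0█
████████
█0000000█
██000000██
█0█00000█0█
████0000████
█000█000█000█
██00██00██00██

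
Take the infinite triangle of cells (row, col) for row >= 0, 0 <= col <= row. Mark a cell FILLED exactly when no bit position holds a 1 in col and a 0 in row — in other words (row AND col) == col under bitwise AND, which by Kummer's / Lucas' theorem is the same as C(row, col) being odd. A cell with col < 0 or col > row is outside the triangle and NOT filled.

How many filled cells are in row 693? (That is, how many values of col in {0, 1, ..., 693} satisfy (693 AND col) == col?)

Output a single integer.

693 in binary = 1010110101
popcount(693) = number of 1-bits in 1010110101 = 6
A col c satisfies (693 AND c) == c iff every set bit of c is also set in 693; each of the 6 set bits of 693 can independently be on or off in c.
count = 2^6 = 64

Answer: 64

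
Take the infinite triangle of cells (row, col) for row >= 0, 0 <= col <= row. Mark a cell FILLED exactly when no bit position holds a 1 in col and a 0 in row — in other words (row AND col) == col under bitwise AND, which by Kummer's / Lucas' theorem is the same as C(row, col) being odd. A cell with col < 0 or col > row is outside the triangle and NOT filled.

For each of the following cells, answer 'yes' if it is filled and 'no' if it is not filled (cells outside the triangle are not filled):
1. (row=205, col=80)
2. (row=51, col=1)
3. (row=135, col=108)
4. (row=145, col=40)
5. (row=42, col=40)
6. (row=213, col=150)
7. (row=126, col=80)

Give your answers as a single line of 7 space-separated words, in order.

Answer: no yes no no yes no yes

Derivation:
(205,80): row=0b11001101, col=0b1010000, row AND col = 0b1000000 = 64; 64 != 80 -> empty
(51,1): row=0b110011, col=0b1, row AND col = 0b1 = 1; 1 == 1 -> filled
(135,108): row=0b10000111, col=0b1101100, row AND col = 0b100 = 4; 4 != 108 -> empty
(145,40): row=0b10010001, col=0b101000, row AND col = 0b0 = 0; 0 != 40 -> empty
(42,40): row=0b101010, col=0b101000, row AND col = 0b101000 = 40; 40 == 40 -> filled
(213,150): row=0b11010101, col=0b10010110, row AND col = 0b10010100 = 148; 148 != 150 -> empty
(126,80): row=0b1111110, col=0b1010000, row AND col = 0b1010000 = 80; 80 == 80 -> filled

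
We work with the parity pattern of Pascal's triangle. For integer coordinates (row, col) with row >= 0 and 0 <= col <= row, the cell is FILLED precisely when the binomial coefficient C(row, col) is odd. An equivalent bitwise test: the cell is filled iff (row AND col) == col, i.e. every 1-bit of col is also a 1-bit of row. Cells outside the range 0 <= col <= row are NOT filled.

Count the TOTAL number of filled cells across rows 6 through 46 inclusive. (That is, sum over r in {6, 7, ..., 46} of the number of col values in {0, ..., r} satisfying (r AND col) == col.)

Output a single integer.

Answer: 358

Derivation:
r6=110 pc2: +4 =4
r7=111 pc3: +8 =12
r8=1000 pc1: +2 =14
r9=1001 pc2: +4 =18
r10=1010 pc2: +4 =22
r11=1011 pc3: +8 =30
r12=1100 pc2: +4 =34
r13=1101 pc3: +8 =42
r14=1110 pc3: +8 =50
r15=1111 pc4: +16 =66
r16=10000 pc1: +2 =68
r17=10001 pc2: +4 =72
r18=10010 pc2: +4 =76
r19=10011 pc3: +8 =84
r20=10100 pc2: +4 =88
r21=10101 pc3: +8 =96
r22=10110 pc3: +8 =104
r23=10111 pc4: +16 =120
r24=11000 pc2: +4 =124
r25=11001 pc3: +8 =132
r26=11010 pc3: +8 =140
r27=11011 pc4: +16 =156
r28=11100 pc3: +8 =164
r29=11101 pc4: +16 =180
r30=11110 pc4: +16 =196
r31=11111 pc5: +32 =228
r32=100000 pc1: +2 =230
r33=100001 pc2: +4 =234
r34=100010 pc2: +4 =238
r35=100011 pc3: +8 =246
r36=100100 pc2: +4 =250
r37=100101 pc3: +8 =258
r38=100110 pc3: +8 =266
r39=100111 pc4: +16 =282
r40=101000 pc2: +4 =286
r41=101001 pc3: +8 =294
r42=101010 pc3: +8 =302
r43=101011 pc4: +16 =318
r44=101100 pc3: +8 =326
r45=101101 pc4: +16 =342
r46=101110 pc4: +16 =358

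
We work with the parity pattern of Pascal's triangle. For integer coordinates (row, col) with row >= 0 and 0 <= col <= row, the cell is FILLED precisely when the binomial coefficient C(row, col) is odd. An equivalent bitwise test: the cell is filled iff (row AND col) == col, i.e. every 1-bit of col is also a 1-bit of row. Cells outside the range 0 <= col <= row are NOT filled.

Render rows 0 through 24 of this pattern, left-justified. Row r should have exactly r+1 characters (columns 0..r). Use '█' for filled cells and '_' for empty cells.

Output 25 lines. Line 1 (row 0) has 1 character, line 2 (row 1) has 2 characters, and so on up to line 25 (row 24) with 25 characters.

Answer: █
██
█_█
████
█___█
██__██
█_█_█_█
████████
█_______█
██______██
█_█_____█_█
████____████
█___█___█___█
██__██__██__██
█_█_█_█_█_█_█_█
████████████████
█_______________█
██______________██
█_█_____________█_█
████____________████
█___█___________█___█
██__██__________██__██
█_█_█_█_________█_█_█_█
████████________████████
█_______█_______█_______█

Derivation:
r0=0: █
r1=1: ██
r2=10: █_█
r3=11: ████
r4=100: █___█
r5=101: ██__██
r6=110: █_█_█_█
r7=111: ████████
r8=1000: █_______█
r9=1001: ██______██
r10=1010: █_█_____█_█
r11=1011: ████____████
r12=1100: █___█___█___█
r13=1101: ██__██__██__██
r14=1110: █_█_█_█_█_█_█_█
r15=1111: ████████████████
r16=10000: █_______________█
r17=10001: ██______________██
r18=10010: █_█_____________█_█
r19=10011: ████____________████
r20=10100: █___█___________█___█
r21=10101: ██__██__________██__██
r22=10110: █_█_█_█_________█_█_█_█
r23=10111: ████████________████████
r24=11000: █_______█_______█_______█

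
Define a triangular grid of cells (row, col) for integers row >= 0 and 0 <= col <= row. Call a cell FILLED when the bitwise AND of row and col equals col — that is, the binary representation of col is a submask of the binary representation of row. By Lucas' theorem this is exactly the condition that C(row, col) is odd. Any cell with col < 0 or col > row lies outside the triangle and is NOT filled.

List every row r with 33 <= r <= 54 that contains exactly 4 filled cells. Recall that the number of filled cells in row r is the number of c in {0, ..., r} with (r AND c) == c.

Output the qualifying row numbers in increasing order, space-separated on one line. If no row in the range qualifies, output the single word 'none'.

Row r has 2^popcount(r) filled cells, so we need popcount(r) = log2(4) = 2.
Scan r = 33..54 and keep those with exactly 2 one-bits:
r=33=100001 popcount=2 -> KEEP
r=34=100010 popcount=2 -> KEEP
r=35=100011 popcount=3 -> skip
r=36=100100 popcount=2 -> KEEP
r=37=100101 popcount=3 -> skip
r=38=100110 popcount=3 -> skip
r=39=100111 popcount=4 -> skip
r=40=101000 popcount=2 -> KEEP
r=41=101001 popcount=3 -> skip
r=42=101010 popcount=3 -> skip
r=43=101011 popcount=4 -> skip
r=44=101100 popcount=3 -> skip
r=45=101101 popcount=4 -> skip
r=46=101110 popcount=4 -> skip
r=47=101111 popcount=5 -> skip
r=48=110000 popcount=2 -> KEEP
r=49=110001 popcount=3 -> skip
r=50=110010 popcount=3 -> skip
r=51=110011 popcount=4 -> skip
r=52=110100 popcount=3 -> skip
r=53=110101 popcount=4 -> skip
r=54=110110 popcount=4 -> skip
Kept rows: 33 34 36 40 48

Answer: 33 34 36 40 48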